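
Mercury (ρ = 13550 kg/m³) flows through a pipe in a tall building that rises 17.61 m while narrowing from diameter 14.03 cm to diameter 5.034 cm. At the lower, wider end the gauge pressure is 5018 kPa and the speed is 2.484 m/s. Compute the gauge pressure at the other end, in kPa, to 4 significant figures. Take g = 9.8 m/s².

By continuity, v₂ = v₁·A₁/A₂ = 2.484·(154.6/19.90) = 19.29 m/s.
Energy conservation along the streamline gives P₂ = P₁ − ½ρ(v₂² − v₁²) − ρg(h₂ − h₁).
P₂ = 5018000 + ½·13550·(2.484² − 19.29²) − 13550·9.8·(+17.61) = 5018000 + (-2480000) − (2338000) = 199100 Pa.

199.1 kPa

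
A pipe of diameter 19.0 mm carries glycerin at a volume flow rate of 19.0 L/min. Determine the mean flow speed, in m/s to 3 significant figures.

v = 1.12 m/s

Q = 19.0 L/min = 0.000317 m³/s.
v = Q/A = 0.000317 / 0.000284 = 1.12 m/s.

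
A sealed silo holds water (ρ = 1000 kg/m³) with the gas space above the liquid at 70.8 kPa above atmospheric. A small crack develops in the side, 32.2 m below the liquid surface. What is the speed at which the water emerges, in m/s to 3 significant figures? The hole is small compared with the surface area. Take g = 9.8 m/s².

v ≈ 27.8 m/s

Take point 1 at the surface (v₁ ≈ 0) and point 2 at the hole (at atmospheric pressure). Bernoulli: P₁ + ρg h = P_atm + ½ρv₂².
With P₁ − P_atm = 70800 Pa, v₂ = √(2gh + 2ΔP/ρ) = √(2·9.8·32.2 + 2·70800/1000) = 27.8 m/s.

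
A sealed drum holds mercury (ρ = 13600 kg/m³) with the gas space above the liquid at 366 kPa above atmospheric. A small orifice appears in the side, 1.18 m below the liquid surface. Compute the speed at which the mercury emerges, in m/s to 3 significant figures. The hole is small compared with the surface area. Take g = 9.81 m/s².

v ≈ 8.77 m/s

Take point 1 at the surface (v₁ ≈ 0) and point 2 at the hole (at atmospheric pressure). Bernoulli: P₁ + ρg h = P_atm + ½ρv₂².
With P₁ − P_atm = 366000 Pa, v₂ = √(2gh + 2ΔP/ρ) = √(2·9.81·1.18 + 2·366000/13600) = 8.77 m/s.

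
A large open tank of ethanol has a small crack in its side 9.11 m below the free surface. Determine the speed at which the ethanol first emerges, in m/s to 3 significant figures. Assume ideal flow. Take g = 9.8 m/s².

13.4 m/s

With the surface at rest and both surface and jet at atmospheric pressure, Bernoulli gives ρg h = ½ρv², so v = √(2gh) = √(2·9.8·9.11) = 13.4 m/s.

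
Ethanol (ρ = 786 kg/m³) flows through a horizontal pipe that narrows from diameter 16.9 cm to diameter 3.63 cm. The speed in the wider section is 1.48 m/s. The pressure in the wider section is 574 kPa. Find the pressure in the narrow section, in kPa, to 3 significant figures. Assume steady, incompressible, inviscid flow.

Continuity gives A₁v₁ = A₂v₂, so v₂ = (224 cm²)/(10.3 cm²) × 1.48 m/s = 32.1 m/s.
Along the horizontal streamline, P + ½ρv² is constant.
P₂ = P₁ − ½ρ(v₂² − v₁²) = 574000 − ½·786·(32.1² − 1.48²) = 574000 − 404000 = 170000 Pa.

P₂ ≈ 170 kPa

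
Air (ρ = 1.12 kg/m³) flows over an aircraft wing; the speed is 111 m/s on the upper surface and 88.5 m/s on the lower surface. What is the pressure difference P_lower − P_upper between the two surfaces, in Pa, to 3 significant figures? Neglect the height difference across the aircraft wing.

2510 Pa

With negligible Δh, P + ½ρv² is constant, so P_low − P_up = ½ρ(v_up² − v_low²).
ΔP = ½·1.12·(111² − 88.5²) = 2510 Pa.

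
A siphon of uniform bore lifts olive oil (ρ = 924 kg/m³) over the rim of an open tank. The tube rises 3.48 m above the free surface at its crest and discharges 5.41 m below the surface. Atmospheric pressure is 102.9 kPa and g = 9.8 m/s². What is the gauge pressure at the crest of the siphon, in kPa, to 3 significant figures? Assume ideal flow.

P_gauge = -80.5 kPa

The outlet speed comes from Torricelli: v = √(2g·5.41) = 10.3 m/s.
With constant cross-section the crest speed equals v; applying Bernoulli from the surface up to the crest, P_top = P_atm − ½ρv² − ρg·h_top.
P_top = 102900 − ½·924·10.3² − 924·9.8·3.48 = 22400 Pa. So P_gauge = P_top − P_atm = -80500 Pa.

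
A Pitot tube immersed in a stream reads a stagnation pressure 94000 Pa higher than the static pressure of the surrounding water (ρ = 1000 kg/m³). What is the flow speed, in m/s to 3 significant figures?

v = 13.7 m/s

The dynamic pressure equals the rise in static pressure at the stagnation point: ΔP = ½ρv².
v = √(2ΔP/ρ) = √(2·94000/1000) = 13.7 m/s.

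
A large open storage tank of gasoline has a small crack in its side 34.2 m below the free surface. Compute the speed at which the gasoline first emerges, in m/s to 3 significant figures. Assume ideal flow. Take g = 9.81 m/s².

With the surface at rest and both surface and jet at atmospheric pressure, Bernoulli gives ρg h = ½ρv², so v = √(2gh) = √(2·9.81·34.2) = 25.9 m/s.

v = 25.9 m/s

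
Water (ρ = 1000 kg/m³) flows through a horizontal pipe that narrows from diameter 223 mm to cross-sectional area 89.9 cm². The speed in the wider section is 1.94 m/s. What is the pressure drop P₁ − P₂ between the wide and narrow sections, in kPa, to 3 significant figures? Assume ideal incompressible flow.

Mass conservation (A₁v₁ = A₂v₂) gives v₂ = 1.94 × 391/89.9 = 8.43 m/s.
Bernoulli (h₁ = h₂): P₁ − P₂ = ½ρ(v₂² − v₁²).
P₁ − P₂ = ½·1000·(8.43² − 1.94²) = ½·1000·67.3 = 33600 Pa.

ΔP ≈ 33.6 kPa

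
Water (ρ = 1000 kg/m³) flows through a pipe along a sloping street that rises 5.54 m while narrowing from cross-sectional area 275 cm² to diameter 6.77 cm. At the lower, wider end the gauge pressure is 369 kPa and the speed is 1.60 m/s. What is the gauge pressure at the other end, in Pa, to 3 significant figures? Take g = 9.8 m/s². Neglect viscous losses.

P₂ = 241000 Pa

The volume flow rate is constant, so v₂ = (A₁/A₂)v₁ = (275/36.0)·1.60 = 12.2 m/s.
Energy conservation along the streamline gives P₂ = P₁ − ½ρ(v₂² − v₁²) − ρg(h₂ − h₁).
P₂ = 369000 + ½·1000·(1.60² − 12.2²) − 1000·9.8·(+5.54) = 369000 + (-73400) − (54300) = 241000 Pa.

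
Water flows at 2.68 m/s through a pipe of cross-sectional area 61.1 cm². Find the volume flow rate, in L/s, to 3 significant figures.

Q = A·v = 0.00611 m² × 2.68 m/s = 0.0164 m³/s.
Converting: 0.0164 m³/s × 1000 = 16.4 L/s.

Q ≈ 16.4 L/s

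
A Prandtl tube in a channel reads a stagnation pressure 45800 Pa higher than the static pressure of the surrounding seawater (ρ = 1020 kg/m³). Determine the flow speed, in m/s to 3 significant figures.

v ≈ 9.48 m/s

At the stagnation point the flow is brought to rest, so Bernoulli gives P_stag − P_static = ½ρv².
v = √(2ΔP/ρ) = √(2·45800/1020) = 9.48 m/s.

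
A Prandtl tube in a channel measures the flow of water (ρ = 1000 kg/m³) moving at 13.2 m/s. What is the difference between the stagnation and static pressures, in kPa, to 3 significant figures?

At the stagnation point the flow is brought to rest, so Bernoulli gives P_stag − P_static = ½ρv².
ΔP = ½·1000·13.2² = 87100 Pa.

ΔP ≈ 87.1 kPa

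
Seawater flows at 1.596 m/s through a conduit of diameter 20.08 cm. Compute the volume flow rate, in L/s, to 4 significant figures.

Q ≈ 50.54 L/s

Q = A·v = 0.03167 m² × 1.596 m/s = 0.05054 m³/s.
Converting: 0.05054 m³/s × 1000 = 50.54 L/s.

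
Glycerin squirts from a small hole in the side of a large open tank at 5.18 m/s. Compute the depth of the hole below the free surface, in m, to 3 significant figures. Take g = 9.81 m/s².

h = 1.37 m

Inverting v = √(2gh) gives h = v² / 2g.
h = 5.18²/(2·9.81) = 26.8/19.62 = 1.37 m.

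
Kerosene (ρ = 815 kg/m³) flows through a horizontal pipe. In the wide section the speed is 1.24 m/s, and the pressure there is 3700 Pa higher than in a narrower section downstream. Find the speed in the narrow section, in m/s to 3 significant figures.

3.26 m/s

With h₁ = h₂, rearranging Bernoulli gives v₂ = √(v₁² + 2ΔP/ρ).
v₂ = √(1.24² + 2·3700/815) = √(1.54 + 9.08) = 3.26 m/s.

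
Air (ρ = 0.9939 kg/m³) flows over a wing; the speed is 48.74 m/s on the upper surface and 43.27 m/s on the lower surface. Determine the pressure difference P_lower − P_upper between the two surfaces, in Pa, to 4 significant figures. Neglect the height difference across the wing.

Bernoulli (same height): P_lower − P_upper = ½ρ(v_upper² − v_lower²).
ΔP = ½·0.9939·(48.74² − 43.27²) = 250.1 Pa.

ΔP ≈ 250.1 Pa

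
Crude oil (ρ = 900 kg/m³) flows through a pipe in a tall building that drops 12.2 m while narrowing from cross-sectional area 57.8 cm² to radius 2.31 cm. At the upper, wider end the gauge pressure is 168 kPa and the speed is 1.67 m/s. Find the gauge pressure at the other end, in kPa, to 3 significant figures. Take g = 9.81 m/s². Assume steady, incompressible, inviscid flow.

Continuity gives A₁v₁ = A₂v₂, so v₂ = (57.8 cm²)/(16.8 cm²) × 1.67 m/s = 5.76 m/s.
Energy conservation along the streamline gives P₂ = P₁ − ½ρ(v₂² − v₁²) − ρg(h₂ − h₁).
P₂ = 168000 + ½·900·(1.67² − 5.76²) − 900·9.81·(−12.2) = 168000 + (-13700) − (-108000) = 262000 Pa.

P₂ ≈ 262 kPa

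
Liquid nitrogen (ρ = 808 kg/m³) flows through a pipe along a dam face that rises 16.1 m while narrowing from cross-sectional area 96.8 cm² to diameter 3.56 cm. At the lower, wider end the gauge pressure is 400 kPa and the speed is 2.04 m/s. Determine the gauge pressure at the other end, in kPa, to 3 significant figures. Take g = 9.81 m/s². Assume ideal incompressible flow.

P₂ = 115 kPa

By continuity, v₂ = v₁·A₁/A₂ = 2.04·(96.8/9.95) = 19.8 m/s.
Applying Bernoulli between the two ends and solving for P₂: P₂ = P₁ + ½ρ(v₁² − v₂²) − ρgΔh.
P₂ = 400000 + ½·808·(2.04² − 19.8²) − 808·9.81·(+16.1) = 400000 + (-157000) − (128000) = 115000 Pa.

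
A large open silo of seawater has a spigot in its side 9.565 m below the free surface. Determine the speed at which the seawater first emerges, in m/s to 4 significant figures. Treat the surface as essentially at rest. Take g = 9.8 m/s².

v ≈ 13.69 m/s

With the surface at rest and both surface and jet at atmospheric pressure, Bernoulli gives ρg h = ½ρv², so v = √(2gh) = √(2·9.8·9.565) = 13.69 m/s.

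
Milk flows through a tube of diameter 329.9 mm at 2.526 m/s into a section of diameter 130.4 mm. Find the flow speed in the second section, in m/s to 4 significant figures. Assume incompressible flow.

Mass conservation (A₁v₁ = A₂v₂) gives v₂ = 2.526 × 854.8/133.6 = 16.17 m/s.

v₂ ≈ 16.17 m/s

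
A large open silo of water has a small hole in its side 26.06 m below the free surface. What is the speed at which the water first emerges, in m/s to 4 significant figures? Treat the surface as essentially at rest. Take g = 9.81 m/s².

Torricelli's result v = √(2gh) gives v = √(2·9.81·26.06) = 22.61 m/s.

v ≈ 22.61 m/s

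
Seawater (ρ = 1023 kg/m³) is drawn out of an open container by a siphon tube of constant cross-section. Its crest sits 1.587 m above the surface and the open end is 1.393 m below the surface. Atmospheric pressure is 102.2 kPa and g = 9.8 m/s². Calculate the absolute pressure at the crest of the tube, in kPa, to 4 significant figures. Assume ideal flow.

From the surface to the outlet (both open to atmosphere, surface at rest): v = √(2g·h_out) = √(2·9.8·1.393) = 5.225 m/s.
The bore is uniform, so the speed at the crest is the same v. Bernoulli surface→crest: P_atm = P_top + ½ρv² + ρg·h_top.
P_top = 102200 − ½·1023·5.225² − 1023·9.8·1.587 = 72320 Pa.

P_top = 72.32 kPa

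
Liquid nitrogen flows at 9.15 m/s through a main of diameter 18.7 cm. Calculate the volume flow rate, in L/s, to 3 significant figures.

251 L/s

Q = A·v = 0.0275 m² × 9.15 m/s = 0.251 m³/s.
Converting: 0.251 m³/s × 1000 = 251 L/s.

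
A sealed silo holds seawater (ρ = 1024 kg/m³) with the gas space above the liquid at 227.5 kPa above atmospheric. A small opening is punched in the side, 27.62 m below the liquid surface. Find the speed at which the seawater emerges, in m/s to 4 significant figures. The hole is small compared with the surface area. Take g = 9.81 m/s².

v = 31.40 m/s

Take point 1 at the surface (v₁ ≈ 0) and point 2 at the hole (at atmospheric pressure). Bernoulli: P₁ + ρg h = P_atm + ½ρv₂².
With P₁ − P_atm = 227500 Pa, v₂ = √(2gh + 2ΔP/ρ) = √(2·9.81·27.62 + 2·227500/1024) = 31.40 m/s.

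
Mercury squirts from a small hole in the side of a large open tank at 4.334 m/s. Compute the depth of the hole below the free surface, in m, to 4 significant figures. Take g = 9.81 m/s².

Inverting v = √(2gh) gives h = v² / 2g.
h = 4.334²/(2·9.81) = 18.78/19.62 = 0.9574 m.

h = 0.9574 m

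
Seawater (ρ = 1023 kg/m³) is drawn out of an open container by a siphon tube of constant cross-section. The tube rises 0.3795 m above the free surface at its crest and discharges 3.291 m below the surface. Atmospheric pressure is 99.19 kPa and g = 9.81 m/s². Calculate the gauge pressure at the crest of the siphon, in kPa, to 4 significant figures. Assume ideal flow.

From the surface to the outlet (both open to atmosphere, surface at rest): v = √(2g·h_out) = √(2·9.81·3.291) = 8.036 m/s.
Continuity keeps v the same throughout the tube; from surface to crest, P_atm + 0 = P_top + ½ρv² + ρg·h_top.
P_top = 99190 − ½·1023·8.036² − 1023·9.81·0.3795 = 62350 Pa. So P_gauge = P_top − P_atm = -36840 Pa.

P_gauge ≈ -36.84 kPa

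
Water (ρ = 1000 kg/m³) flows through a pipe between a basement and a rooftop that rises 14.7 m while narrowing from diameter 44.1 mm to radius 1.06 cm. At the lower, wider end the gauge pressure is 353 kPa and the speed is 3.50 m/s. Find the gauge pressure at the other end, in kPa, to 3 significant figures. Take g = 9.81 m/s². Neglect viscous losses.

The volume flow rate is constant, so v₂ = (A₁/A₂)v₁ = (15.3/3.53)·3.50 = 15.1 m/s.
Applying Bernoulli between the two ends and solving for P₂: P₂ = P₁ + ½ρ(v₁² − v₂²) − ρgΔh.
P₂ = 353000 + ½·1000·(3.50² − 15.1²) − 1000·9.81·(+14.7) = 353000 + (-109000) − (144000) = 100000 Pa.

P₂ ≈ 100 kPa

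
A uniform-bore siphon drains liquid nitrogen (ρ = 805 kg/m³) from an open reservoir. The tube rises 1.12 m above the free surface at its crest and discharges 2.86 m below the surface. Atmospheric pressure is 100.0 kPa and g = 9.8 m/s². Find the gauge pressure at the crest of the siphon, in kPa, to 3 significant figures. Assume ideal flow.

P_gauge ≈ -31.4 kPa

From the surface to the outlet (both open to atmosphere, surface at rest): v = √(2g·h_out) = √(2·9.8·2.86) = 7.49 m/s.
The bore is uniform, so the speed at the crest is the same v. Bernoulli surface→crest: P_atm = P_top + ½ρv² + ρg·h_top.
P_top = 100000 − ½·805·7.49² − 805·9.8·1.12 = 68600 Pa. So P_gauge = P_top − P_atm = -31400 Pa.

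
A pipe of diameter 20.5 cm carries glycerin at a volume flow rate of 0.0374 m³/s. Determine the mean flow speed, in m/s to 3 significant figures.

v ≈ 1.13 m/s

Q = 0.0374 m³/s = 0.0374 m³/s.
v = Q/A = 0.0374 / 0.0330 = 1.13 m/s.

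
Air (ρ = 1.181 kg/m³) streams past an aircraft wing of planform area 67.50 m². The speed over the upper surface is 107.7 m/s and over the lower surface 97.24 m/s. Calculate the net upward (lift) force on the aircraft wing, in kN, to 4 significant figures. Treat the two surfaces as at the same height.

From P + ½ρv² = const at equal height, P_low − P_up = ½ρ(v_up² − v_low²).
ΔP = ½·1.181·(107.7² − 97.24²) = 1266 Pa.
Lift = ΔP · A = 1266 × 67.50 = 85440 N.

F ≈ 85.44 kN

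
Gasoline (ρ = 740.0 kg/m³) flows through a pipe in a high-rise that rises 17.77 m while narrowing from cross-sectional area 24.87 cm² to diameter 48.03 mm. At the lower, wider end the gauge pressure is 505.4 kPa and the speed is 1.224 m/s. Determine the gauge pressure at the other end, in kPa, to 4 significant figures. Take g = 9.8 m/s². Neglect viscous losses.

The volume flow rate is constant, so v₂ = (A₁/A₂)v₁ = (24.87/18.12)·1.224 = 1.680 m/s.
Energy conservation along the streamline gives P₂ = P₁ − ½ρ(v₂² − v₁²) − ρg(h₂ − h₁).
P₂ = 505400 + ½·740.0·(1.224² − 1.680²) − 740.0·9.8·(+17.77) = 505400 + (-490.1) − (128900) = 376000 Pa.

376.0 kPa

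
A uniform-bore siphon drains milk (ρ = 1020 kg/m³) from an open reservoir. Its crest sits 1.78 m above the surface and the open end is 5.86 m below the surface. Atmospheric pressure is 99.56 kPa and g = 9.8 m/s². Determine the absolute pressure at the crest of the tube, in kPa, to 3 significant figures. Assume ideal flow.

23.2 kPa

The outlet speed comes from Torricelli: v = √(2g·5.86) = 10.7 m/s.
With constant cross-section the crest speed equals v; applying Bernoulli from the surface up to the crest, P_top = P_atm − ½ρv² − ρg·h_top.
P_top = 99560 − ½·1020·10.7² − 1020·9.8·1.78 = 23200 Pa.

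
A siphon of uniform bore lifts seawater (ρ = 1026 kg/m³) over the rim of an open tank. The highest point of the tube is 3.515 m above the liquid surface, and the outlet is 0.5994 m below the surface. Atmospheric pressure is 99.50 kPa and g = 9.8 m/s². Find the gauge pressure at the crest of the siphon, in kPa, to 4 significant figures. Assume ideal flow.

Bernoulli surface→outlet gives ½v² = g·h_out, so v = √(2·9.8·0.5994) = 3.428 m/s.
The bore is uniform, so the speed at the crest is the same v. Bernoulli surface→crest: P_atm = P_top + ½ρv² + ρg·h_top.
P_top = 99500 − ½·1026·3.428² − 1026·9.8·3.515 = 58130 Pa. So P_gauge = P_top − P_atm = -41370 Pa.

P_gauge = -41.37 kPa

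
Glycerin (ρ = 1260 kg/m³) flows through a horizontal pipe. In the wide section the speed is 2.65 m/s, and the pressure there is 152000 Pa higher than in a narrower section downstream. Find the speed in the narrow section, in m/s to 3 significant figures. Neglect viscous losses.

15.8 m/s

With h₁ = h₂, rearranging Bernoulli gives v₂ = √(v₁² + 2ΔP/ρ).
v₂ = √(2.65² + 2·152000/1260) = √(7.02 + 241) = 15.8 m/s.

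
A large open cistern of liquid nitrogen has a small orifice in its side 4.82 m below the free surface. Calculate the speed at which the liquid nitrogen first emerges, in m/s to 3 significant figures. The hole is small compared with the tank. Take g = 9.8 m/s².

With the surface at rest and both surface and jet at atmospheric pressure, Bernoulli gives ρg h = ½ρv², so v = √(2gh) = √(2·9.8·4.82) = 9.72 m/s.

v = 9.72 m/s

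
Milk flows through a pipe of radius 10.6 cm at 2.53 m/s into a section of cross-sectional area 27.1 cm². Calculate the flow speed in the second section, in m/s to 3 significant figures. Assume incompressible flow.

33.0 m/s

The volume flow rate is constant, so v₂ = (A₁/A₂)v₁ = (353/27.1)·2.53 = 33.0 m/s.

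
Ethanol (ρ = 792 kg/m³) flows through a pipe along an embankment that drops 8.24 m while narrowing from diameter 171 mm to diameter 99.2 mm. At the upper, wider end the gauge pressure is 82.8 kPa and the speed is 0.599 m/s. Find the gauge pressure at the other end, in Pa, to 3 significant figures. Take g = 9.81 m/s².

P₂ ≈ 146000 Pa

Mass conservation (A₁v₁ = A₂v₂) gives v₂ = 0.599 × 230/77.3 = 1.78 m/s.
Bernoulli: P₁ + ½ρv₁² + ρg h₁ = P₂ + ½ρv₂² + ρg h₂, so P₂ = P₁ + ½ρ(v₁² − v₂²) − ρg(h₂ − h₁).
P₂ = 82800 + ½·792·(0.599² − 1.78²) − 792·9.81·(−8.24) = 82800 + (-1110) − (-64000) = 146000 Pa.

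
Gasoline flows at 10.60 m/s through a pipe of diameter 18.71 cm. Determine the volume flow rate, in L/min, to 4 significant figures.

Q = 17490 L/min

Q = A·v = 0.02749 m² × 10.60 m/s = 0.2914 m³/s.
Converting: 0.2914 m³/s × 60000 = 17490 L/min.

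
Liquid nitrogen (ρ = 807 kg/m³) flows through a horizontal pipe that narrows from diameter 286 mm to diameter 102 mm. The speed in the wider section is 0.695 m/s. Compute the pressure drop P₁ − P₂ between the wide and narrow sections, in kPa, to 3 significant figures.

ΔP ≈ 11.9 kPa

By continuity, v₂ = v₁·A₁/A₂ = 0.695·(642/81.7) = 5.46 m/s.
The pipe is horizontal, so Bernoulli reduces to P₁ + ½ρv₁² = P₂ + ½ρv₂².
P₁ − P₂ = ½·807·(5.46² − 0.695²) = ½·807·29.4 = 11900 Pa.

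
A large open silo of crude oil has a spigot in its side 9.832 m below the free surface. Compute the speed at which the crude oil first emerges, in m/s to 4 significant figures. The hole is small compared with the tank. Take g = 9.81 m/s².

With the surface at rest and both surface and jet at atmospheric pressure, Bernoulli gives ρg h = ½ρv², so v = √(2gh) = √(2·9.81·9.832) = 13.89 m/s.

v = 13.89 m/s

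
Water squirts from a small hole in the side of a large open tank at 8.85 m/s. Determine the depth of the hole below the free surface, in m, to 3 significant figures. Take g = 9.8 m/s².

h ≈ 4.00 m

Torricelli: v = √(2gh), so h = v²/(2g).
h = 8.85²/(2·9.8) = 78.3/19.60 = 4.00 m.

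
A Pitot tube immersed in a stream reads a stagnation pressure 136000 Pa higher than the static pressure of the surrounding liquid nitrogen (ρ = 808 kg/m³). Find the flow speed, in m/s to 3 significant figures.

18.3 m/s

The dynamic pressure equals the rise in static pressure at the stagnation point: ΔP = ½ρv².
v = √(2ΔP/ρ) = √(2·136000/808) = 18.3 m/s.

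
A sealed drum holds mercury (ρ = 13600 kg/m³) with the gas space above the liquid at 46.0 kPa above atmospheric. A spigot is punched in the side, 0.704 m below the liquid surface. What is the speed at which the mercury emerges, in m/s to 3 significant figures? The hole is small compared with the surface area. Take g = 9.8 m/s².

Take point 1 at the surface (v₁ ≈ 0) and point 2 at the hole (at atmospheric pressure). Bernoulli: P₁ + ρg h = P_atm + ½ρv₂².
With P₁ − P_atm = 46000 Pa, v₂ = √(2gh + 2ΔP/ρ) = √(2·9.8·0.704 + 2·46000/13600) = 4.53 m/s.

v = 4.53 m/s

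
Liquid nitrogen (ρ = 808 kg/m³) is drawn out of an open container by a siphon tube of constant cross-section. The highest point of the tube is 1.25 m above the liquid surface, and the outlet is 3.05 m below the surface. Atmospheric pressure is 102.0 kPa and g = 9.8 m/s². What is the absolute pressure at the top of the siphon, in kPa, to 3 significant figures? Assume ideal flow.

From the surface to the outlet (both open to atmosphere, surface at rest): v = √(2g·h_out) = √(2·9.8·3.05) = 7.73 m/s.
Continuity keeps v the same throughout the tube; from surface to crest, P_atm + 0 = P_top + ½ρv² + ρg·h_top.
P_top = 102000 − ½·808·7.73² − 808·9.8·1.25 = 68000 Pa.

68.0 kPa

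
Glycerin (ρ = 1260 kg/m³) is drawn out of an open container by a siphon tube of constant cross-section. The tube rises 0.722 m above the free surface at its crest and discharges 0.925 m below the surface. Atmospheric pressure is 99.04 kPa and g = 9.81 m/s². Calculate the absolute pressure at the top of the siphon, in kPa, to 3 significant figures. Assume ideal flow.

P_top = 78.7 kPa

Bernoulli surface→outlet gives ½v² = g·h_out, so v = √(2·9.81·0.925) = 4.26 m/s.
The bore is uniform, so the speed at the crest is the same v. Bernoulli surface→crest: P_atm = P_top + ½ρv² + ρg·h_top.
P_top = 99040 − ½·1260·4.26² − 1260·9.81·0.722 = 78700 Pa.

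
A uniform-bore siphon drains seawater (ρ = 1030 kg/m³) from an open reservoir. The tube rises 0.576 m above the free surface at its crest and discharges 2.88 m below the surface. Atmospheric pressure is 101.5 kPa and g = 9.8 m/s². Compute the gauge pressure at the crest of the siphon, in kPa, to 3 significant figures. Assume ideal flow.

P_gauge ≈ -34.9 kPa

From the surface to the outlet (both open to atmosphere, surface at rest): v = √(2g·h_out) = √(2·9.8·2.88) = 7.51 m/s.
The bore is uniform, so the speed at the crest is the same v. Bernoulli surface→crest: P_atm = P_top + ½ρv² + ρg·h_top.
P_top = 101500 − ½·1030·7.51² − 1030·9.8·0.576 = 66600 Pa. So P_gauge = P_top − P_atm = -34900 Pa.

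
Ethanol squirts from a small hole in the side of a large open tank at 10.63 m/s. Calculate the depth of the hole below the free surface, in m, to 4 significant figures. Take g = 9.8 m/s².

For a small hole in a large open tank, ½v² = gh, giving h = v²/(2g).
h = 10.63²/(2·9.8) = 113.0/19.60 = 5.765 m.

h ≈ 5.765 m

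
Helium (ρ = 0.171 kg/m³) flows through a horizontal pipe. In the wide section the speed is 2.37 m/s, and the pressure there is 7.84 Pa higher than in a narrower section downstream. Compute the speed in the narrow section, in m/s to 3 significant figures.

9.86 m/s

Horizontal Bernoulli: P₁ + ½ρv₁² = P₂ + ½ρv₂², so v₂² = v₁² + 2(P₁ − P₂)/ρ.
v₂ = √(2.37² + 2·7.84/0.171) = √(5.62 + 91.7) = 9.86 m/s.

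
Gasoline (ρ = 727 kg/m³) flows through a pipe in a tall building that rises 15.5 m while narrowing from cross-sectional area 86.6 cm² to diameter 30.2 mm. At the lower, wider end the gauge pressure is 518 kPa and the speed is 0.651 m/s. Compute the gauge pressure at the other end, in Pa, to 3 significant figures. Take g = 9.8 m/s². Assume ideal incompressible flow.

P₂ = 385000 Pa

By continuity, v₂ = v₁·A₁/A₂ = 0.651·(86.6/7.16) = 7.87 m/s.
Energy conservation along the streamline gives P₂ = P₁ − ½ρ(v₂² − v₁²) − ρg(h₂ − h₁).
P₂ = 518000 + ½·727·(0.651² − 7.87²) − 727·9.8·(+15.5) = 518000 + (-22400) − (110000) = 385000 Pa.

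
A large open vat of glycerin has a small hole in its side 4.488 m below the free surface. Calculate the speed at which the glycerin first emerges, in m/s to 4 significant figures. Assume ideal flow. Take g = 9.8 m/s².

v ≈ 9.379 m/s

Bernoulli from surface to hole (P equal, v_surface ≈ 0): v = √(2gh) = √(2×9.8×4.488) = 9.379 m/s.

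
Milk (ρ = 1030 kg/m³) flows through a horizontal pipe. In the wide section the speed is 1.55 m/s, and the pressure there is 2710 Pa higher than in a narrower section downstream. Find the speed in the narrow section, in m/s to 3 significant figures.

v₂ ≈ 2.77 m/s

Horizontal Bernoulli: P₁ + ½ρv₁² = P₂ + ½ρv₂², so v₂² = v₁² + 2(P₁ − P₂)/ρ.
v₂ = √(1.55² + 2·2710/1030) = √(2.40 + 5.26) = 2.77 m/s.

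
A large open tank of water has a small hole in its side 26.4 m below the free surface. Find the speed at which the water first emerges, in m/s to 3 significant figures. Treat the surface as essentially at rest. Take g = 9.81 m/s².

v ≈ 22.8 m/s

The surface is effectively still and both ends are open, so ½v² = gh and v = √(2·9.81·26.4) = 22.8 m/s.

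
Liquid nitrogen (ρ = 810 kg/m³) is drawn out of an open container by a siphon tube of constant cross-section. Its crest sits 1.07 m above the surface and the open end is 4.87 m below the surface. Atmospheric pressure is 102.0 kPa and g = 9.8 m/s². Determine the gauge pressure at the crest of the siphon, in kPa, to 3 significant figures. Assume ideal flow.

P_gauge ≈ -47.2 kPa

The outlet speed comes from Torricelli: v = √(2g·4.87) = 9.77 m/s.
The bore is uniform, so the speed at the crest is the same v. Bernoulli surface→crest: P_atm = P_top + ½ρv² + ρg·h_top.
P_top = 102000 − ½·810·9.77² − 810·9.8·1.07 = 54800 Pa. So P_gauge = P_top − P_atm = -47200 Pa.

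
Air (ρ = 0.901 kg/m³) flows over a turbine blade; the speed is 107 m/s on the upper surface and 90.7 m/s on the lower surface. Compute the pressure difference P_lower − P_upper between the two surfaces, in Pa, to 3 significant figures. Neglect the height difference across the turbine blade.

1450 Pa

Bernoulli (same height): P_lower − P_upper = ½ρ(v_upper² − v_lower²).
ΔP = ½·0.901·(107² − 90.7²) = 1450 Pa.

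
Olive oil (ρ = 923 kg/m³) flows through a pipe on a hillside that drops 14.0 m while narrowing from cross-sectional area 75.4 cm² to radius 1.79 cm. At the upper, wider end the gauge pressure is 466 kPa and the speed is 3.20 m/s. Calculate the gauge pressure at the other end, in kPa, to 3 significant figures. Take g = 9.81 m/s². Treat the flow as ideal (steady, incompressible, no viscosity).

The volume flow rate is constant, so v₂ = (A₁/A₂)v₁ = (75.4/10.1)·3.20 = 24.0 m/s.
Applying Bernoulli between the two ends and solving for P₂: P₂ = P₁ + ½ρ(v₁² − v₂²) − ρgΔh.
P₂ = 466000 + ½·923·(3.20² − 24.0²) − 923·9.81·(−14.0) = 466000 + (-260000) − (-127000) = 332000 Pa.

P₂ = 332 kPa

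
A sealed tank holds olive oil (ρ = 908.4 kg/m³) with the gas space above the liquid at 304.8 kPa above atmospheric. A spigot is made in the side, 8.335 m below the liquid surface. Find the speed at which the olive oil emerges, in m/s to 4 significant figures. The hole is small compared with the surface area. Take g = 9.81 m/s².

v = 28.89 m/s

Take point 1 at the surface (v₁ ≈ 0) and point 2 at the hole (at atmospheric pressure). Bernoulli: P₁ + ρg h = P_atm + ½ρv₂².
With P₁ − P_atm = 304800 Pa, v₂ = √(2gh + 2ΔP/ρ) = √(2·9.81·8.335 + 2·304800/908.4) = 28.89 m/s.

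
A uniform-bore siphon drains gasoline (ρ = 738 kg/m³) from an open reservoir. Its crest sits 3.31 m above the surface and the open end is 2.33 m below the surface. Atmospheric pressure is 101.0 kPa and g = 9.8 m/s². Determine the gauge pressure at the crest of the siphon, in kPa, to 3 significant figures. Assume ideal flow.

The outlet speed comes from Torricelli: v = √(2g·2.33) = 6.76 m/s.
With constant cross-section the crest speed equals v; applying Bernoulli from the surface up to the crest, P_top = P_atm − ½ρv² − ρg·h_top.
P_top = 101000 − ½·738·6.76² − 738·9.8·3.31 = 60200 Pa. So P_gauge = P_top − P_atm = -40800 Pa.

P_gauge ≈ -40.8 kPa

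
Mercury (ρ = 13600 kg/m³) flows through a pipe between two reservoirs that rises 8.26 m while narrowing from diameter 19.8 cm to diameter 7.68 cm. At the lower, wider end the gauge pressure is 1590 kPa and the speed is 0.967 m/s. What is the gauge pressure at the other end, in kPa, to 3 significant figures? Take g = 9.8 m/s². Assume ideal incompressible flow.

P₂ ≈ 215 kPa

Continuity gives A₁v₁ = A₂v₂, so v₂ = (308 cm²)/(46.3 cm²) × 0.967 m/s = 6.43 m/s.
Energy conservation along the streamline gives P₂ = P₁ − ½ρ(v₂² − v₁²) − ρg(h₂ − h₁).
P₂ = 1590000 + ½·13600·(0.967² − 6.43²) − 13600·9.8·(+8.26) = 1590000 + (-275000) − (1100000) = 215000 Pa.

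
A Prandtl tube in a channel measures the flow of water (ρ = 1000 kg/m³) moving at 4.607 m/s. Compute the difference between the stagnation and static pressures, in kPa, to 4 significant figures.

10.61 kPa

Bernoulli between the free stream and the stagnation point: ½ρv² = P_stag − P_static.
ΔP = ½·1000·4.607² = 10610 Pa.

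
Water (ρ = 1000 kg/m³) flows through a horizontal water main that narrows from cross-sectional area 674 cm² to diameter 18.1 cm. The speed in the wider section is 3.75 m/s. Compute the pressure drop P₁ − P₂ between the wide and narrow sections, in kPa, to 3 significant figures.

Continuity gives A₁v₁ = A₂v₂, so v₂ = (674 cm²)/(257 cm²) × 3.75 m/s = 9.82 m/s.
Along the horizontal streamline, P + ½ρv² is constant.
P₁ − P₂ = ½·1000·(9.82² − 3.75²) = ½·1000·82.4 = 41200 Pa.

ΔP ≈ 41.2 kPa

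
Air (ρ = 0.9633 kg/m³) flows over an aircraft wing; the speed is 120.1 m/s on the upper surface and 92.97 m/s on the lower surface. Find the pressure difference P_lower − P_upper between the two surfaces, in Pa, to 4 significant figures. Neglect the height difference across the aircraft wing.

ΔP = 2784 Pa

The pressure is lower where the speed is higher: ΔP = ½ρ(v_up² − v_low²).
ΔP = ½·0.9633·(120.1² − 92.97²) = 2784 Pa.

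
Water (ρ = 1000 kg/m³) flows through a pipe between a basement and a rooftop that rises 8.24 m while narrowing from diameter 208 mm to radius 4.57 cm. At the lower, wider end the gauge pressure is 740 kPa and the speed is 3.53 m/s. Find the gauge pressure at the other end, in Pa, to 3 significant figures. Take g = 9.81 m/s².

Mass conservation (A₁v₁ = A₂v₂) gives v₂ = 3.53 × 340/65.6 = 18.3 m/s.
Energy conservation along the streamline gives P₂ = P₁ − ½ρ(v₂² − v₁²) − ρg(h₂ − h₁).
P₂ = 740000 + ½·1000·(3.53² − 18.3²) − 1000·9.81·(+8.24) = 740000 + (-161000) − (80800) = 498000 Pa.

P₂ ≈ 498000 Pa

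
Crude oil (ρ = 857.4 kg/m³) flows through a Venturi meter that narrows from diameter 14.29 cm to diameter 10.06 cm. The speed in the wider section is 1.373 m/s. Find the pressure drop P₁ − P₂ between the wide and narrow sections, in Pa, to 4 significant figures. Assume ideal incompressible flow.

ΔP ≈ 2482 Pa

Continuity gives A₁v₁ = A₂v₂, so v₂ = (160.4 cm²)/(79.49 cm²) × 1.373 m/s = 2.770 m/s.
Bernoulli (h₁ = h₂): P₁ − P₂ = ½ρ(v₂² − v₁²).
P₁ − P₂ = ½·857.4·(2.770² − 1.373²) = ½·857.4·5.790 = 2482 Pa.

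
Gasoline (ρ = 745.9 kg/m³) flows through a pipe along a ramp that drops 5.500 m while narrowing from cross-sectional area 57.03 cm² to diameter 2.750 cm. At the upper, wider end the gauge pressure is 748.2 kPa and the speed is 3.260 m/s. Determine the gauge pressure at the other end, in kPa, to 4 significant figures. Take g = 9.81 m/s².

Mass conservation (A₁v₁ = A₂v₂) gives v₂ = 3.260 × 57.03/5.940 = 31.30 m/s.
Applying Bernoulli between the two ends and solving for P₂: P₂ = P₁ + ½ρ(v₁² − v₂²) − ρgΔh.
P₂ = 748200 + ½·745.9·(3.260² − 31.30²) − 745.9·9.81·(−5.500) = 748200 + (-361400) − (-40250) = 427000 Pa.

P₂ = 427.0 kPa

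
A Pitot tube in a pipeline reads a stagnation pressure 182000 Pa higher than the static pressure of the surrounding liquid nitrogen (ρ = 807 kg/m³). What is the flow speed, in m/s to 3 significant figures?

At the stagnation point the flow is brought to rest, so Bernoulli gives P_stag − P_static = ½ρv².
v = √(2ΔP/ρ) = √(2·182000/807) = 21.2 m/s.

v ≈ 21.2 m/s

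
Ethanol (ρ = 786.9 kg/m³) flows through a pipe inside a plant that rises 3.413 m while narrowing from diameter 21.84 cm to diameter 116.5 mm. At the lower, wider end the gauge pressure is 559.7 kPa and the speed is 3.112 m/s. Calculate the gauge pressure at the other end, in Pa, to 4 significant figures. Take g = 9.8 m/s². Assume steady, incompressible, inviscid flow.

By continuity, v₂ = v₁·A₁/A₂ = 3.112·(374.6/106.6) = 10.94 m/s.
Applying Bernoulli between the two ends and solving for P₂: P₂ = P₁ + ½ρ(v₁² − v₂²) − ρgΔh.
P₂ = 559700 + ½·786.9·(3.112² − 10.94²) − 786.9·9.8·(+3.413) = 559700 + (-43250) − (26320) = 490100 Pa.

P₂ ≈ 490100 Pa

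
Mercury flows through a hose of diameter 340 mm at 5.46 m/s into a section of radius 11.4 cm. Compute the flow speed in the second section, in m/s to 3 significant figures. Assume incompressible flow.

v₂ ≈ 12.1 m/s

Mass conservation (A₁v₁ = A₂v₂) gives v₂ = 5.46 × 908/408 = 12.1 m/s.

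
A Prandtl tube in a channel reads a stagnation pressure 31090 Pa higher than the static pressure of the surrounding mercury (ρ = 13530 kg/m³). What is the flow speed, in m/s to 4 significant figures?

v ≈ 2.144 m/s

At the stagnation point the flow is brought to rest, so Bernoulli gives P_stag − P_static = ½ρv².
v = √(2ΔP/ρ) = √(2·31090/13530) = 2.144 m/s.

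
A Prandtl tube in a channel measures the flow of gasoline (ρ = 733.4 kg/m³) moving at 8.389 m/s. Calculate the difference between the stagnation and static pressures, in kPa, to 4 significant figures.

At the stagnation point the flow is brought to rest, so Bernoulli gives P_stag − P_static = ½ρv².
ΔP = ½·733.4·8.389² = 25810 Pa.

25.81 kPa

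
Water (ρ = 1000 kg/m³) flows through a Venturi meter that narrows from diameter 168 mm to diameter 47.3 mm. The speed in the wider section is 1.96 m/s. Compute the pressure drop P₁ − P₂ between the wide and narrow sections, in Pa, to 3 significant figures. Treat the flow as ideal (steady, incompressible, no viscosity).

By continuity, v₂ = v₁·A₁/A₂ = 1.96·(222/17.6) = 24.7 m/s.
The pipe is horizontal, so Bernoulli reduces to P₁ + ½ρv₁² = P₂ + ½ρv₂².
P₁ − P₂ = ½·1000·(24.7² − 1.96²) = ½·1000·608 = 304000 Pa.

ΔP = 304000 Pa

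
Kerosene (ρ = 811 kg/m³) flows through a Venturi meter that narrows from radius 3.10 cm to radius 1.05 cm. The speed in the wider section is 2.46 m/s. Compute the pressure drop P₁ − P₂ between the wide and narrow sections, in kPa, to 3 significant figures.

Continuity gives A₁v₁ = A₂v₂, so v₂ = (30.2 cm²)/(3.46 cm²) × 2.46 m/s = 21.4 m/s.
Along the horizontal streamline, P + ½ρv² is constant.
P₁ − P₂ = ½·811·(21.4² − 2.46²) = ½·811·454 = 184000 Pa.

ΔP ≈ 184 kPa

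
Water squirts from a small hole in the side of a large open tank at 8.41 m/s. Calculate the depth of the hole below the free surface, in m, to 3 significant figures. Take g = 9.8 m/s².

Inverting v = √(2gh) gives h = v² / 2g.
h = 8.41²/(2·9.8) = 70.7/19.60 = 3.61 m.

h ≈ 3.61 m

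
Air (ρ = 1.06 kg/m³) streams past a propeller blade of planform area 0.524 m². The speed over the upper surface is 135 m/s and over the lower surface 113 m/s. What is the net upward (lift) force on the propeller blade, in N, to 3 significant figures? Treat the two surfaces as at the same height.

The faster flow above has the lower pressure; Bernoulli (same height) gives ΔP = ½ρ(v_up² − v_low²).
ΔP = ½·1.06·(135² − 113²) = 2890 Pa.
Lift = ΔP · A = 2890 × 0.524 = 1520 N.

F ≈ 1520 N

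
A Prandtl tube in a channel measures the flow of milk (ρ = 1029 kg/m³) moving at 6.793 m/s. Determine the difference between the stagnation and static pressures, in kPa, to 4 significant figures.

ΔP ≈ 23.74 kPa

Bernoulli between the free stream and the stagnation point: ½ρv² = P_stag − P_static.
ΔP = ½·1029·6.793² = 23740 Pa.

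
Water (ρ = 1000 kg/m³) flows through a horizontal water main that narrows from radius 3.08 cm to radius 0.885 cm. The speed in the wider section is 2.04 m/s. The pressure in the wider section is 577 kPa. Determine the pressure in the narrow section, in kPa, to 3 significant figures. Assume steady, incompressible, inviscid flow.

The volume flow rate is constant, so v₂ = (A₁/A₂)v₁ = (29.8/2.46)·2.04 = 24.7 m/s.
Bernoulli (h₁ = h₂): P₁ − P₂ = ½ρ(v₂² − v₁²).
P₂ = P₁ − ½ρ(v₂² − v₁²) = 577000 − ½·1000·(24.7² − 2.04²) = 577000 − 303000 = 274000 Pa.

274 kPa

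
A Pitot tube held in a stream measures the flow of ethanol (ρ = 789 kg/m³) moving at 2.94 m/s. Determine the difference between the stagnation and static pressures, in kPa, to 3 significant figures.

Bernoulli between the free stream and the stagnation point: ½ρv² = P_stag − P_static.
ΔP = ½·789·2.94² = 3410 Pa.

ΔP = 3.41 kPa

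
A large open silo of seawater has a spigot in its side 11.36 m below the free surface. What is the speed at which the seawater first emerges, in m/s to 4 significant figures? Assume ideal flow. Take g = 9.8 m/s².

14.92 m/s

With the surface at rest and both surface and jet at atmospheric pressure, Bernoulli gives ρg h = ½ρv², so v = √(2gh) = √(2·9.8·11.36) = 14.92 m/s.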